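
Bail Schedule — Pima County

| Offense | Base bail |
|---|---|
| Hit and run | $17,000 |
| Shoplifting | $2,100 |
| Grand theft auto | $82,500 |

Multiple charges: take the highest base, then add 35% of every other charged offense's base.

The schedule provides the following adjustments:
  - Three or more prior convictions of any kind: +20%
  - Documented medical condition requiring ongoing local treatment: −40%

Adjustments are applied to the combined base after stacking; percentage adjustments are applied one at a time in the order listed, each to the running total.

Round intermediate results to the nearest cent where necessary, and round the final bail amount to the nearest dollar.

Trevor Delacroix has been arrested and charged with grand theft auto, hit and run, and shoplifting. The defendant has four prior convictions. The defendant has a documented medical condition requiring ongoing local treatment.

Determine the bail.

$64,213

Base amounts from the schedule: grand theft auto $82,500; hit and run $17,000; shoplifting $2,100.
Stacking rule: highest base plus 35% of each additional charge. Highest is grand theft auto at $82,500. Additional: $17,000 × 35% = $5,950; $2,100 × 35% = $735. Combined base = $82,500 + $6,685 = $89,185.
Three or more prior convictions of any kind (+20%): $89,185 × 1.2 = $107,022.
Documented medical condition requiring ongoing local treatment (−40%): $107,022 × 0.6 = $64,213.20.
Rounded to the nearest dollar: $64,213.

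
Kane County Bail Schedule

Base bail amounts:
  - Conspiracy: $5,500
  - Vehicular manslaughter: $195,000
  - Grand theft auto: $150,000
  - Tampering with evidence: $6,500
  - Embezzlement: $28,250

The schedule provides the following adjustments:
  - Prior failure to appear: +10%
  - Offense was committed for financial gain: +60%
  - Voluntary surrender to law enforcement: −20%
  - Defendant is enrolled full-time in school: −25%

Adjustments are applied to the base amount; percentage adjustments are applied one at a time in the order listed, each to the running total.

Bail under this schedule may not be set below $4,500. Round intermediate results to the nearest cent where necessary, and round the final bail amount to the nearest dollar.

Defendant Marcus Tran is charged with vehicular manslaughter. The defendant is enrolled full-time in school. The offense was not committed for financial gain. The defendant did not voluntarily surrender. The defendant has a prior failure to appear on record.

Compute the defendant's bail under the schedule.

$160,875

Base amounts from the schedule: vehicular manslaughter $195,000.
Single charge. Combined base = $195,000.
Prior failure to appear (+10%): $195,000 × 1.1 = $214,500.
Defendant is enrolled full-time in school (−25%): $214,500 × 0.75 = $160,875.
$160,875 is at or above the $4,500 minimum.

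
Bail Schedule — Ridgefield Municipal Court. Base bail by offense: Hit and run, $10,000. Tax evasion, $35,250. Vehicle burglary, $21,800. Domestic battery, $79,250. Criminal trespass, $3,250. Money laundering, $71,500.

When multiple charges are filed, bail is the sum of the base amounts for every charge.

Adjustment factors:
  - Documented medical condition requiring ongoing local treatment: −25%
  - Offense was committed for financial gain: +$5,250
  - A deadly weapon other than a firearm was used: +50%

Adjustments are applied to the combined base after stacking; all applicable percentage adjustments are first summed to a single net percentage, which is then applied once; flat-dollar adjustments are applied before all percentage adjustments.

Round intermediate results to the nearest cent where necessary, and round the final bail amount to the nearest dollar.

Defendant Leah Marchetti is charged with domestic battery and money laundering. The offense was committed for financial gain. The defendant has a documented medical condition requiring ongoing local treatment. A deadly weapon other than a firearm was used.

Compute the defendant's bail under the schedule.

Base amounts from the schedule: domestic battery $79,250; money laundering $71,500.
Stacking rule: sum of all bases. $79,250 + $71,500 = $150,750.
Offense was committed for financial gain (+$5,250 flat): $150,750 + $5,250 = $156,000.
Net percentage adjustment: −25% +50% = +25%. $156,000 × 1.25 = $195,000.

$195,000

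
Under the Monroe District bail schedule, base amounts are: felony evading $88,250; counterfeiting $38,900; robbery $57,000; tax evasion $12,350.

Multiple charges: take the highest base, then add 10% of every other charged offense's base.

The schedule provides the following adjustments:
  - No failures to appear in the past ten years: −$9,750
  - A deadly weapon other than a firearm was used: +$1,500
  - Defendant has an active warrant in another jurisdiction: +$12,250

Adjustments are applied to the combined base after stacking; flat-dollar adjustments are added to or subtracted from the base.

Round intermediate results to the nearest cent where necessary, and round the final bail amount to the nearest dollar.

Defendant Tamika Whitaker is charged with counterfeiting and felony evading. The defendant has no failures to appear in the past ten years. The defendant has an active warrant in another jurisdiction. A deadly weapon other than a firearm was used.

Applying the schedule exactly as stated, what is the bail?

Base amounts from the schedule: counterfeiting $38,900; felony evading $88,250.
Stacking rule: highest base plus 10% of each additional charge. Highest is felony evading at $88,250. Additional: $38,900 × 10% = $3,890. Combined base = $88,250 + $3,890 = $92,140.
No failures to appear in the past ten years (−$9,750 flat): $92,140 − $9,750 = $82,390.
A deadly weapon other than a firearm was used (+$1,500 flat): $82,390 + $1,500 = $83,890.
Defendant has an active warrant in another jurisdiction (+$12,250 flat): $83,890 + $12,250 = $96,140.

$96,140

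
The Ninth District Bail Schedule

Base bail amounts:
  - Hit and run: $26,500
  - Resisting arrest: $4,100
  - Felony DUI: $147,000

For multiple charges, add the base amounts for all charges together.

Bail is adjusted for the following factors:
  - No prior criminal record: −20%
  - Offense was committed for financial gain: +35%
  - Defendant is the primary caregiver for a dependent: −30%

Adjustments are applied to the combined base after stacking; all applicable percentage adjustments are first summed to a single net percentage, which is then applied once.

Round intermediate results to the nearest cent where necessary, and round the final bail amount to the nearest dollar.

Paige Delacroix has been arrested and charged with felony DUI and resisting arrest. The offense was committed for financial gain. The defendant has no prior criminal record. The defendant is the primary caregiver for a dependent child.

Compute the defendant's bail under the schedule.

$128,435

Base amounts from the schedule: felony DUI $147,000; resisting arrest $4,100.
Stacking rule: sum of all bases. $147,000 + $4,100 = $151,100.
Net percentage adjustment: −20% +35% −30% = −15%. $151,100 × 0.85 = $128,435.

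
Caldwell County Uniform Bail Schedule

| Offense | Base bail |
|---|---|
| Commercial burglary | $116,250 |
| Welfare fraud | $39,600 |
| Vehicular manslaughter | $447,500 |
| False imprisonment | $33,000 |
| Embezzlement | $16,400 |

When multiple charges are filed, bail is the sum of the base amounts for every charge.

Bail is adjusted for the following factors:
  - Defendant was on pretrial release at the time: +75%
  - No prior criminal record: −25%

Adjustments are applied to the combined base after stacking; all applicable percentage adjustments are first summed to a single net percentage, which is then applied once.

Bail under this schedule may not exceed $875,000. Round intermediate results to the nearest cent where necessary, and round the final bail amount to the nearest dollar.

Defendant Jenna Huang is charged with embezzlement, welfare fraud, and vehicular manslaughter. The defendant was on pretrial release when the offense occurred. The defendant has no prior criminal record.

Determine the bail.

$755,250

Base amounts from the schedule: embezzlement $16,400; welfare fraud $39,600; vehicular manslaughter $447,500.
Stacking rule: sum of all bases. $16,400 + $39,600 + $447,500 = $503,500.
Net percentage adjustment: +75% −25% = +50%. $503,500 × 1.5 = $755,250.
$755,250 is within the $875,000 maximum.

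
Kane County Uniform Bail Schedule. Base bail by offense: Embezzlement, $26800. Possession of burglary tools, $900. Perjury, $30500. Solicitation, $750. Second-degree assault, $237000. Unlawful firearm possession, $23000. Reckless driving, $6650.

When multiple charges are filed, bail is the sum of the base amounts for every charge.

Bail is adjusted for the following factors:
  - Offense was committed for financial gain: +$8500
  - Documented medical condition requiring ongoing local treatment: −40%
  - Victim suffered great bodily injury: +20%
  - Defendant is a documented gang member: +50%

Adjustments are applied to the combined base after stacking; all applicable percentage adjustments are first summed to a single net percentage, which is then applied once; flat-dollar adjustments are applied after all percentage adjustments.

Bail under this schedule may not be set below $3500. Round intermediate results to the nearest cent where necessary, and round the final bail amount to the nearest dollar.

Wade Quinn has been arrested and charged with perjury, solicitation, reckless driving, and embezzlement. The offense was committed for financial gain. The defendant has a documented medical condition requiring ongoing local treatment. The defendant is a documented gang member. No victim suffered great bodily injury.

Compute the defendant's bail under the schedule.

$79670

Base amounts from the schedule: perjury $30500; solicitation $750; reckless driving $6650; embezzlement $26800.
Stacking rule: sum of all bases. $30500 + $750 + $6650 + $26800 = $64700.
Net percentage adjustment: −40% +50% = +10%. $64700 × 1.1 = $71170.
Offense was committed for financial gain (+$8500 flat): $71170 + $8500 = $79670.
$79670 is at or above the $3500 minimum.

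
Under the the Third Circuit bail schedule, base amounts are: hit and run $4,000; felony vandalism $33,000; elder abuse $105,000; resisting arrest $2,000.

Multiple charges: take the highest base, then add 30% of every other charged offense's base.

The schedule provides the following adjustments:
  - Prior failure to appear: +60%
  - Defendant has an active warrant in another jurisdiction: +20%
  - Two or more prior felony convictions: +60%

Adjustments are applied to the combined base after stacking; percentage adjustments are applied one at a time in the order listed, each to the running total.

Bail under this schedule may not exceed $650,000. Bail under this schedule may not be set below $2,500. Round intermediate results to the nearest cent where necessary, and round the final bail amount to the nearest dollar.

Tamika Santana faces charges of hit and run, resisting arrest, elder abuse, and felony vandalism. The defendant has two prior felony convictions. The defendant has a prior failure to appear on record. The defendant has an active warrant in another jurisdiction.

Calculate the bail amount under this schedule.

Base amounts from the schedule: hit and run $4,000; resisting arrest $2,000; elder abuse $105,000; felony vandalism $33,000.
Stacking rule: highest base plus 30% of each additional charge. Highest is elder abuse at $105,000. Additional: $4,000 × 30% = $1,200; $2,000 × 30% = $600; $33,000 × 30% = $9,900. Combined base = $105,000 + $11,700 = $116,700.
Prior failure to appear (+60%): $116,700 × 1.6 = $186,720.
Defendant has an active warrant in another jurisdiction (+20%): $186,720 × 1.2 = $224,064.
Two or more prior felony convictions (+60%): $224,064 × 1.6 = $358,502.40.
$358,502.40 is within the $650,000 maximum.
$358,502.40 is at or above the $2,500 minimum.
Rounded to the nearest dollar: $358,502.

$358,502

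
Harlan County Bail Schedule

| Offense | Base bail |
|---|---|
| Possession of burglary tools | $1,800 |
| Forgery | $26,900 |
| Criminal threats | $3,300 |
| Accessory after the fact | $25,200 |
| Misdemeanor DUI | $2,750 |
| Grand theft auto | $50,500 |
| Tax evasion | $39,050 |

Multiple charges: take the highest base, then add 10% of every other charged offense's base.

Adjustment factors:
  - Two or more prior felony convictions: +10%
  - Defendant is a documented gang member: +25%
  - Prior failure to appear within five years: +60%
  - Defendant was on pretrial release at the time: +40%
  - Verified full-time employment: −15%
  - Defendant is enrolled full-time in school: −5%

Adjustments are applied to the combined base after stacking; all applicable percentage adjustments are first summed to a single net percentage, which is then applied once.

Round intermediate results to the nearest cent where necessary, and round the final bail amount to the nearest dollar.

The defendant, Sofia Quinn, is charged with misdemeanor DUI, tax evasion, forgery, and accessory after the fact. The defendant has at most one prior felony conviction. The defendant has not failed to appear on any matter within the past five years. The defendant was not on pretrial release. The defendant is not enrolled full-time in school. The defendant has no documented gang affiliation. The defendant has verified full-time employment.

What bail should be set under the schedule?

Base amounts from the schedule: misdemeanor DUI $2,750; tax evasion $39,050; forgery $26,900; accessory after the fact $25,200.
Stacking rule: highest base plus 10% of each additional charge. Highest is tax evasion at $39,050. Additional: $2,750 × 10% = $275; $26,900 × 10% = $2,690; $25,200 × 10% = $2,520. Combined base = $39,050 + $5,485 = $44,535.
Verified full-time employment (−15%): $44,535 × 0.85 = $37,854.75.
Rounded to the nearest dollar: $37,855.

$37,855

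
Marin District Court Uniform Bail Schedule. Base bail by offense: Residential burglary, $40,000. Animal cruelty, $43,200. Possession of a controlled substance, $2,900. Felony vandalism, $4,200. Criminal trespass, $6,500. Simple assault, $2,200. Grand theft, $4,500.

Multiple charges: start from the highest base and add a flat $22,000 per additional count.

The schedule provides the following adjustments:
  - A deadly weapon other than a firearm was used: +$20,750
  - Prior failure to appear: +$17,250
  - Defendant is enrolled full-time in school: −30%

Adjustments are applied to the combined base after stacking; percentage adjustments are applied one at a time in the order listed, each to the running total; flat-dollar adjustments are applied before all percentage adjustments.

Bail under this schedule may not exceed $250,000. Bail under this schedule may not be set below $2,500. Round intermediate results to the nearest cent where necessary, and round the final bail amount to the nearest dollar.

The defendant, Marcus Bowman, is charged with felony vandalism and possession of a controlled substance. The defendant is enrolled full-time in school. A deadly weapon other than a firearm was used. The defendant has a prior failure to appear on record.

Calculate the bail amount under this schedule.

$44,940

Base amounts from the schedule: felony vandalism $4,200; possession of a controlled substance $2,900.
Stacking rule: highest base plus $22,000 per additional charge. Highest is felony vandalism at $4,200; 1 additional charge → +$22,000. Combined base = $26,200.
A deadly weapon other than a firearm was used (+$20,750 flat): $26,200 + $20,750 = $46,950.
Prior failure to appear (+$17,250 flat): $46,950 + $17,250 = $64,200.
Defendant is enrolled full-time in school (−30%): $64,200 × 0.7 = $44,940.
$44,940 is within the $250,000 maximum.
$44,940 is at or above the $2,500 minimum.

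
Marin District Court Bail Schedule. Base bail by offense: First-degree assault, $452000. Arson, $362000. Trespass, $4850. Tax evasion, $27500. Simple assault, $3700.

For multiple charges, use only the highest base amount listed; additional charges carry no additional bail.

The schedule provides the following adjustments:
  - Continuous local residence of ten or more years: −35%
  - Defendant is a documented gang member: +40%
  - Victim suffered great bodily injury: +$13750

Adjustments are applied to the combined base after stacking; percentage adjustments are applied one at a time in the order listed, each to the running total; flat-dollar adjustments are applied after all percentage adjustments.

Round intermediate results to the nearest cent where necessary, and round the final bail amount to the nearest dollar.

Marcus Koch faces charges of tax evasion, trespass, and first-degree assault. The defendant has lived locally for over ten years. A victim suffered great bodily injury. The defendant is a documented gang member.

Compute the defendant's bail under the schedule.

Base amounts from the schedule: tax evasion $27500; trespass $4850; first-degree assault $452000.
Stacking rule: use the highest base only. Highest is first-degree assault at $452000. Combined base = $452000.
Continuous local residence of ten or more years (−35%): $452000 × 0.65 = $293800.
Defendant is a documented gang member (+40%): $293800 × 1.4 = $411320.
Victim suffered great bodily injury (+$13750 flat): $411320 + $13750 = $425070.

$425070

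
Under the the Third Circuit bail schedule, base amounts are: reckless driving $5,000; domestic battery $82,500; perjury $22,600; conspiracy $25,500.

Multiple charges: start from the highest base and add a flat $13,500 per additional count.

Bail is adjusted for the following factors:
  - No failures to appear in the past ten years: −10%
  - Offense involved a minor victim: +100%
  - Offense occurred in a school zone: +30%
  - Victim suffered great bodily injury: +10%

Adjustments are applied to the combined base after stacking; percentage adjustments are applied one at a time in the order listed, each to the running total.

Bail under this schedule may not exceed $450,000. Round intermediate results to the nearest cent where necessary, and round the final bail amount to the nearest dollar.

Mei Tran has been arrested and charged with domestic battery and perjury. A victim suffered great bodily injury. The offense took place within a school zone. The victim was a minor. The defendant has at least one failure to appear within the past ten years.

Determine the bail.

$274,560

Base amounts from the schedule: domestic battery $82,500; perjury $22,600.
Stacking rule: highest base plus $13,500 per additional charge. Highest is domestic battery at $82,500; 1 additional charge → +$13,500. Combined base = $96,000.
Offense involved a minor victim (+100%): $96,000 × 2 = $192,000.
Offense occurred in a school zone (+30%): $192,000 × 1.3 = $249,600.
Victim suffered great bodily injury (+10%): $249,600 × 1.1 = $274,560.
$274,560 is within the $450,000 maximum.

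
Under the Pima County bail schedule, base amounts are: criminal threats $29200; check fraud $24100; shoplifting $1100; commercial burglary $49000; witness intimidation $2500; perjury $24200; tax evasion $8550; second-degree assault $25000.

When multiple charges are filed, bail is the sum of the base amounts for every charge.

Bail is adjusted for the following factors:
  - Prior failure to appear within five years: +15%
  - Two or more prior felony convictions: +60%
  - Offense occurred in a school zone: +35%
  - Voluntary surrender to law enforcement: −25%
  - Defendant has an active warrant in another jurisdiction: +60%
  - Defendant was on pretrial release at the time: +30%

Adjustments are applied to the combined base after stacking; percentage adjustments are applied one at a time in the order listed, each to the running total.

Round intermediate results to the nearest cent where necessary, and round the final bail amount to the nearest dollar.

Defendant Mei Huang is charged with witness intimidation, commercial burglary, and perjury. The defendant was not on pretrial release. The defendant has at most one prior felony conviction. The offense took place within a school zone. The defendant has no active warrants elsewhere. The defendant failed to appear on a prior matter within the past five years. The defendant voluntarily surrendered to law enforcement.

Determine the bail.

$88143

Base amounts from the schedule: witness intimidation $2500; commercial burglary $49000; perjury $24200.
Stacking rule: sum of all bases. $2500 + $49000 + $24200 = $75700.
Prior failure to appear within five years (+15%): $75700 × 1.15 = $87055.
Offense occurred in a school zone (+35%): $87055 × 1.35 = $117524.25.
Voluntary surrender to law enforcement (−25%): $117524.25 × 0.75 = $88143.19.
Rounded to the nearest dollar: $88143.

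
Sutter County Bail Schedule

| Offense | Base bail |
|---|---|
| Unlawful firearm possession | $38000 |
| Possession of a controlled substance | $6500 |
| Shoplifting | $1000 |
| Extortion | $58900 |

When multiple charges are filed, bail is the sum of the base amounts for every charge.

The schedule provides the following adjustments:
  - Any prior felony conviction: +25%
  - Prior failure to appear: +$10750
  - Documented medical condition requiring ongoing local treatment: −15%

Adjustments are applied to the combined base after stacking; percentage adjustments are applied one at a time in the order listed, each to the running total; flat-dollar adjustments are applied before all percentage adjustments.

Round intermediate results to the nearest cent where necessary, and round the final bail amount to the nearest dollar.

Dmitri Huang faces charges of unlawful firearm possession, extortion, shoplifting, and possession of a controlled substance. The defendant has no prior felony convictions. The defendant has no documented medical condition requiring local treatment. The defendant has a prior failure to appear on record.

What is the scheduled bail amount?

$115150

Base amounts from the schedule: unlawful firearm possession $38000; extortion $58900; shoplifting $1000; possession of a controlled substance $6500.
Stacking rule: sum of all bases. $38000 + $58900 + $1000 + $6500 = $104400.
Prior failure to appear (+$10750 flat): $104400 + $10750 = $115150.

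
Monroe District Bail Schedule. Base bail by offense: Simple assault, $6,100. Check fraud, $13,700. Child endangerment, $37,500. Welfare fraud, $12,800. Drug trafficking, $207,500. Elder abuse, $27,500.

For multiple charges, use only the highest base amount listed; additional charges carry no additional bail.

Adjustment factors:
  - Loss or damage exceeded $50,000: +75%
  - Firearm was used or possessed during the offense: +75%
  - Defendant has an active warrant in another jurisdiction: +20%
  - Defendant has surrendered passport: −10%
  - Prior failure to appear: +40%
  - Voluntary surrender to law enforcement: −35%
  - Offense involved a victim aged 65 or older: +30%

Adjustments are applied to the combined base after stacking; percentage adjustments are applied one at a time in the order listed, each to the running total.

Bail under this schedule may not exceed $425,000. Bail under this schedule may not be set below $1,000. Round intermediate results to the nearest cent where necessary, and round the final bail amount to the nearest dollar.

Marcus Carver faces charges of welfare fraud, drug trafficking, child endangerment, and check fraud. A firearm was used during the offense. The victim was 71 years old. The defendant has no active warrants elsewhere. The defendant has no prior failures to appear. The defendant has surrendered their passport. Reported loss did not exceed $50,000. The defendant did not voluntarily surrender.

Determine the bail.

Base amounts from the schedule: welfare fraud $12,800; drug trafficking $207,500; child endangerment $37,500; check fraud $13,700.
Stacking rule: use the highest base only. Highest is drug trafficking at $207,500. Combined base = $207,500.
Firearm was used or possessed during the offense (+75%): $207,500 × 1.75 = $363,125.
Defendant has surrendered passport (−10%): $363,125 × 0.9 = $326,812.50.
Offense involved a victim aged 65 or older (+30%): $326,812.50 × 1.3 = $424,856.25.
$424,856.25 is within the $425,000 maximum.
$424,856.25 is at or above the $1,000 minimum.
Rounded to the nearest dollar: $424,856.

$424,856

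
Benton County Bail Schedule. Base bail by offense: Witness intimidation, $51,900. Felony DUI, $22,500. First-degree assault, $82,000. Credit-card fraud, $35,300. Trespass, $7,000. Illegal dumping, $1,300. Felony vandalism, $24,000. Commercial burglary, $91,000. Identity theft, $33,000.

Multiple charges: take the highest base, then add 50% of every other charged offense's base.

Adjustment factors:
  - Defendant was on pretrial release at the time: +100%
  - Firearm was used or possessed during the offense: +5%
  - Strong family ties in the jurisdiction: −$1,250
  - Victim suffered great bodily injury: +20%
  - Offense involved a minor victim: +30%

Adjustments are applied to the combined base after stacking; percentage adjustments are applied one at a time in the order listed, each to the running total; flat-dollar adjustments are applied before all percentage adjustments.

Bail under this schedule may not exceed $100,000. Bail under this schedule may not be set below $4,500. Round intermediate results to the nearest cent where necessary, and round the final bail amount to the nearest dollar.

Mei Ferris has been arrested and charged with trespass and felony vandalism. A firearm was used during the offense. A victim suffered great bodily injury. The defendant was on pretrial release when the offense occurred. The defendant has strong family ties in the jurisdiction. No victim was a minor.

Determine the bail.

Base amounts from the schedule: trespass $7,000; felony vandalism $24,000.
Stacking rule: highest base plus 50% of each additional charge. Highest is felony vandalism at $24,000. Additional: $7,000 × 50% = $3,500. Combined base = $24,000 + $3,500 = $27,500.
Strong family ties in the jurisdiction (−$1,250 flat): $27,500 − $1,250 = $26,250.
Defendant was on pretrial release at the time (+100%): $26,250 × 2 = $52,500.
Firearm was used or possessed during the offense (+5%): $52,500 × 1.05 = $55,125.
Victim suffered great bodily injury (+20%): $55,125 × 1.2 = $66,150.
$66,150 is within the $100,000 maximum.
$66,150 is at or above the $4,500 minimum.

$66,150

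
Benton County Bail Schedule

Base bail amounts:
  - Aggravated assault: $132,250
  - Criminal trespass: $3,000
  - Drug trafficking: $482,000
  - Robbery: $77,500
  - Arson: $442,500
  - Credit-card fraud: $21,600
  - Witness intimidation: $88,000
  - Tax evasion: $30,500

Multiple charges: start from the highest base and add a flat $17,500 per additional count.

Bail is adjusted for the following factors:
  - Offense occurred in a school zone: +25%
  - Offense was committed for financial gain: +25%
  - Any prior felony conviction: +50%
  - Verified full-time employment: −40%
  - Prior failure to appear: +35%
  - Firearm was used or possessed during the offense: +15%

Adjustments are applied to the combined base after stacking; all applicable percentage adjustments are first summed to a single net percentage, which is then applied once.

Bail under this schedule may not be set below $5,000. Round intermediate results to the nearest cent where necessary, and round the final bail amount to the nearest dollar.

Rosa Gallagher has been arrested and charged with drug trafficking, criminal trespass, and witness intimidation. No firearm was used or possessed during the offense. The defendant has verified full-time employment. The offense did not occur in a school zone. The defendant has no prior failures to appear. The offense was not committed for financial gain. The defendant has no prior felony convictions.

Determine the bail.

$310,200

Base amounts from the schedule: drug trafficking $482,000; criminal trespass $3,000; witness intimidation $88,000.
Stacking rule: highest base plus $17,500 per additional charge. Highest is drug trafficking at $482,000; 2 additional charges → +$35,000. Combined base = $517,000.
Verified full-time employment (−40%): $517,000 × 0.6 = $310,200.
$310,200 is at or above the $5,000 minimum.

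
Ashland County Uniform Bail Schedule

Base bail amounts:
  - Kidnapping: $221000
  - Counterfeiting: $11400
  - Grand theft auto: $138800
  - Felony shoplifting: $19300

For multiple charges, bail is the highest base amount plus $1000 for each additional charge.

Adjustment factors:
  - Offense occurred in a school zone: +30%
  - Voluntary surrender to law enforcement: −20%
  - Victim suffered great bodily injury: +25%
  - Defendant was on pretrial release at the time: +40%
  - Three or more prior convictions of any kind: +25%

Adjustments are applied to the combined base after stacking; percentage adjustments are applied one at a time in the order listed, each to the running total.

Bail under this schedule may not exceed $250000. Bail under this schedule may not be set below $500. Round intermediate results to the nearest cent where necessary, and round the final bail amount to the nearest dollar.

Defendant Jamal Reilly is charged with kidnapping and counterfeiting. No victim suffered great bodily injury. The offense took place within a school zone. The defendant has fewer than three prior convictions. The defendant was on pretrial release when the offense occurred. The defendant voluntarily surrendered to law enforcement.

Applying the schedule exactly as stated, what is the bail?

Base amounts from the schedule: kidnapping $221000; counterfeiting $11400.
Stacking rule: highest base plus $1000 per additional charge. Highest is kidnapping at $221000; 1 additional charge → +$1000. Combined base = $222000.
Offense occurred in a school zone (+30%): $222000 × 1.3 = $288600.
Voluntary surrender to law enforcement (−20%): $288600 × 0.8 = $230880.
Defendant was on pretrial release at the time (+40%): $230880 × 1.4 = $323232.
Result $323232 exceeds the maximum of $250000; bail is capped at $250000.
$250000 is at or above the $500 minimum.

$250000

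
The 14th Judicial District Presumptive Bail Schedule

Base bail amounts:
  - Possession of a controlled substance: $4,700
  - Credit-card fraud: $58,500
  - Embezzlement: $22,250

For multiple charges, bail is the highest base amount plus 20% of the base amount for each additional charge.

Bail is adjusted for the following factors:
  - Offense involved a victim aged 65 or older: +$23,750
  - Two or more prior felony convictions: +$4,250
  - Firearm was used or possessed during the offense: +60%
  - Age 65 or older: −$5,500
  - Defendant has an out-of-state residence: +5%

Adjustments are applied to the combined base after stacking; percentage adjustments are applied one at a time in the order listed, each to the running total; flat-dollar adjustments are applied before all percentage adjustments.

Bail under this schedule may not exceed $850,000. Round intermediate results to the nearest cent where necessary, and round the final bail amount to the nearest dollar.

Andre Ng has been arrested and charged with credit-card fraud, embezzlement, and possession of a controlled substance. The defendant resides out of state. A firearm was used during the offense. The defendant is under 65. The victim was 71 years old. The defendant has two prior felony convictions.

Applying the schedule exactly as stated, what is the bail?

Base amounts from the schedule: credit-card fraud $58,500; embezzlement $22,250; possession of a controlled substance $4,700.
Stacking rule: highest base plus 20% of each additional charge. Highest is credit-card fraud at $58,500. Additional: $22,250 × 20% = $4,450; $4,700 × 20% = $940. Combined base = $58,500 + $5,390 = $63,890.
Offense involved a victim aged 65 or older (+$23,750 flat): $63,890 + $23,750 = $87,640.
Two or more prior felony convictions (+$4,250 flat): $87,640 + $4,250 = $91,890.
Firearm was used or possessed during the offense (+60%): $91,890 × 1.6 = $147,024.
Defendant has an out-of-state residence (+5%): $147,024 × 1.05 = $154,375.20.
$154,375.20 is within the $850,000 maximum.
Rounded to the nearest dollar: $154,375.

$154,375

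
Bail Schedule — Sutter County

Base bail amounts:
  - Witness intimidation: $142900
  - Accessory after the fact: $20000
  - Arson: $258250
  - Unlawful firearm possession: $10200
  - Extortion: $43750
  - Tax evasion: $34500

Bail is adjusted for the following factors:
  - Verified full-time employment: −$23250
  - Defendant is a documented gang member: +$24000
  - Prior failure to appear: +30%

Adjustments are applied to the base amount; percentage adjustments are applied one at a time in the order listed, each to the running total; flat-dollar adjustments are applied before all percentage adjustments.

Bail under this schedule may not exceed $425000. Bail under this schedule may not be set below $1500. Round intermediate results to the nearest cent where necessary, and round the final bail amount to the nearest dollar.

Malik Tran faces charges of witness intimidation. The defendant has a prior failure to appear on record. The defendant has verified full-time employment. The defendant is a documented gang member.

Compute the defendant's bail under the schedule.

Base amounts from the schedule: witness intimidation $142900.
Single charge. Combined base = $142900.
Verified full-time employment (−$23250 flat): $142900 − $23250 = $119650.
Defendant is a documented gang member (+$24000 flat): $119650 + $24000 = $143650.
Prior failure to appear (+30%): $143650 × 1.3 = $186745.
$186745 is within the $425000 maximum.
$186745 is at or above the $1500 minimum.

$186745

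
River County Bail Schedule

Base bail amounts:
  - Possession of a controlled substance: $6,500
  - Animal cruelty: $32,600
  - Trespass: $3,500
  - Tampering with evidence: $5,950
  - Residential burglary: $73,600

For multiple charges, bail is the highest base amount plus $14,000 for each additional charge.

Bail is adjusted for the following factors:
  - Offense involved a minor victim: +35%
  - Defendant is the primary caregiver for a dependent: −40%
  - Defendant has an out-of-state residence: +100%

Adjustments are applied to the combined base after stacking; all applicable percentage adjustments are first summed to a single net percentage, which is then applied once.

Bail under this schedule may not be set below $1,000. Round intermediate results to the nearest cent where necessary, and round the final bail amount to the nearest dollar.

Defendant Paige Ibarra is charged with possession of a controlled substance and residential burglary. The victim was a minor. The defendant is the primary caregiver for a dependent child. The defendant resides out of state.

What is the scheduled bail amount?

Base amounts from the schedule: possession of a controlled substance $6,500; residential burglary $73,600.
Stacking rule: highest base plus $14,000 per additional charge. Highest is residential burglary at $73,600; 1 additional charge → +$14,000. Combined base = $87,600.
Net percentage adjustment: +35% −40% +100% = +95%. $87,600 × 1.95 = $170,820.
$170,820 is at or above the $1,000 minimum.

$170,820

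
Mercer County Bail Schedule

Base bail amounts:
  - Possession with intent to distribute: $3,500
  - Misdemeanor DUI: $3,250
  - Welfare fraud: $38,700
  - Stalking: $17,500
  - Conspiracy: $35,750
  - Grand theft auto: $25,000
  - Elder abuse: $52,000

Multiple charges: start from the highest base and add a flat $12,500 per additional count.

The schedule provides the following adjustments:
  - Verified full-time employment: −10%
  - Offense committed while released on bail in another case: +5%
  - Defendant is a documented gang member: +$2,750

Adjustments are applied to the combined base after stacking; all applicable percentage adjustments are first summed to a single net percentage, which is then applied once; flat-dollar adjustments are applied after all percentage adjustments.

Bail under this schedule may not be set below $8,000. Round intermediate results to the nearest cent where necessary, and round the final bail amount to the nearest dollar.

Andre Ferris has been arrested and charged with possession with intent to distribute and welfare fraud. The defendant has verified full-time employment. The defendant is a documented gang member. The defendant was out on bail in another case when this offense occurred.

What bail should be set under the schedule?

$51,390

Base amounts from the schedule: possession with intent to distribute $3,500; welfare fraud $38,700.
Stacking rule: highest base plus $12,500 per additional charge. Highest is welfare fraud at $38,700; 1 additional charge → +$12,500. Combined base = $51,200.
Net percentage adjustment: −10% +5% = −5%. $51,200 × 0.95 = $48,640.
Defendant is a documented gang member (+$2,750 flat): $48,640 + $2,750 = $51,390.
$51,390 is at or above the $8,000 minimum.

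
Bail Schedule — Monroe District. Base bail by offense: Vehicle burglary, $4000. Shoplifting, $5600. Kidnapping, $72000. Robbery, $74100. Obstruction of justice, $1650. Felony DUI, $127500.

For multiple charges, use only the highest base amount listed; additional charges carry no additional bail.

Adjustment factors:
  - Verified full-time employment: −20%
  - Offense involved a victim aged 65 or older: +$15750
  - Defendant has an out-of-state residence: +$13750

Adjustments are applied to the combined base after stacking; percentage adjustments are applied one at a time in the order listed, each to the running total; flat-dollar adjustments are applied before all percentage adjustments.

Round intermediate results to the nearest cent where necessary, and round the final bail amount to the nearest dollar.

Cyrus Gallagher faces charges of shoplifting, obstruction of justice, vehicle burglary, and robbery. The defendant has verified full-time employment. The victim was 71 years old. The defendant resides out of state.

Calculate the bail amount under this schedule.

Base amounts from the schedule: shoplifting $5600; obstruction of justice $1650; vehicle burglary $4000; robbery $74100.
Stacking rule: use the highest base only. Highest is robbery at $74100. Combined base = $74100.
Offense involved a victim aged 65 or older (+$15750 flat): $74100 + $15750 = $89850.
Defendant has an out-of-state residence (+$13750 flat): $89850 + $13750 = $103600.
Verified full-time employment (−20%): $103600 × 0.8 = $82880.

$82880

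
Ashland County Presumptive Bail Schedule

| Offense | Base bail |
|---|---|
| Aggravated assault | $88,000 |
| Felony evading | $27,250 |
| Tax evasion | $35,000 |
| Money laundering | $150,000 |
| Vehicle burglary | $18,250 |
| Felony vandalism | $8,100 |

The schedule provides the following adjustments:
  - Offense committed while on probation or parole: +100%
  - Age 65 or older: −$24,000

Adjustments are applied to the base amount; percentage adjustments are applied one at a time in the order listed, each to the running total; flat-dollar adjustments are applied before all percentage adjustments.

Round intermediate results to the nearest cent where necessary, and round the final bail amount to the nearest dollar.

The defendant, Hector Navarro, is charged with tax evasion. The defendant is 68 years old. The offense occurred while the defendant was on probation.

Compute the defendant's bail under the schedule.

Base amounts from the schedule: tax evasion $35,000.
Single charge. Combined base = $35,000.
Age 65 or older (−$24,000 flat): $35,000 − $24,000 = $11,000.
Offense committed while on probation or parole (+100%): $11,000 × 2 = $22,000.

$22,000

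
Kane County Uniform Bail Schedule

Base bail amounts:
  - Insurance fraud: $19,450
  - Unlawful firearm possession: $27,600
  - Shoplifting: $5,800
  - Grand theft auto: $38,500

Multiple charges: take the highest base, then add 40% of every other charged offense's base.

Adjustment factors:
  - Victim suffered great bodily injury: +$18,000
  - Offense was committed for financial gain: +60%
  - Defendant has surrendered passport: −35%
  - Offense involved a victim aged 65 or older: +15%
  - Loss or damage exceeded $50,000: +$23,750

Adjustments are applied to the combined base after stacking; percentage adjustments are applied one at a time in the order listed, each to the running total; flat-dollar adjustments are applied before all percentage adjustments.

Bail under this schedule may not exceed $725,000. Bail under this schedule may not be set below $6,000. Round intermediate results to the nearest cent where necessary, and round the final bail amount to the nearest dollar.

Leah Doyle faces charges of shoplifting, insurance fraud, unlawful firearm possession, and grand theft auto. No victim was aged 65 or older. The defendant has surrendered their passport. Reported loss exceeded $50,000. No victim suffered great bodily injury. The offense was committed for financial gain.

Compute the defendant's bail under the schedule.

Base amounts from the schedule: shoplifting $5,800; insurance fraud $19,450; unlawful firearm possession $27,600; grand theft auto $38,500.
Stacking rule: highest base plus 40% of each additional charge. Highest is grand theft auto at $38,500. Additional: $5,800 × 40% = $2,320; $19,450 × 40% = $7,780; $27,600 × 40% = $11,040. Combined base = $38,500 + $21,140 = $59,640.
Loss or damage exceeded $50,000 (+$23,750 flat): $59,640 + $23,750 = $83,390.
Offense was committed for financial gain (+60%): $83,390 × 1.6 = $133,424.
Defendant has surrendered passport (−35%): $133,424 × 0.65 = $86,725.60.
$86,725.60 is within the $725,000 maximum.
$86,725.60 is at or above the $6,000 minimum.
Rounded to the nearest dollar: $86,726.

$86,726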